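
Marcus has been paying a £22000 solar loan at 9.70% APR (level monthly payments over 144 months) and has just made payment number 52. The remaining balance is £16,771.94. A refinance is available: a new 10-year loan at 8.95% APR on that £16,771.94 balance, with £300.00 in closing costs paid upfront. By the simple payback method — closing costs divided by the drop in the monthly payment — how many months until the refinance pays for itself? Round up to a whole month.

Current payment = 22,000 × 9.7%/12 / (1 − (1+0.0080833)^−144) = £259.12.
Refinanced payment = 16,771.94 × 0.0074583 / (1 − (1+0.0074583)^−120) = £212.01.
Monthly savings = £259.12 − £212.01 = £47.11.
Break-even = £300.00 / £47.11 = 6.37 → 7 months.

7 months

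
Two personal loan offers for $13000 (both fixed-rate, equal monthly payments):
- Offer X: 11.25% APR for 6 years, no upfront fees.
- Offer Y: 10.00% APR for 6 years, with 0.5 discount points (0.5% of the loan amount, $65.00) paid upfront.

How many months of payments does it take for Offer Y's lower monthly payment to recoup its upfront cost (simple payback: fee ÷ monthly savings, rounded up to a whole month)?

Offer X: monthly rate = 11.25%/12 = 0.0093750; payment = 13,000 × 0.0093750 / (1 − (1+0.0093750)^−72) = $249.11.
Offer Y: at 10.00% the monthly rate is 0.0083333, so the payment is 13,000 × 0.0083333 / (1 − 1.0083333^−72) = $240.84.
Monthly savings = $249.11 − $240.84 = $8.27.
Break-even = $65.00 / $8.27 = 7.86 → 8 months.

8 months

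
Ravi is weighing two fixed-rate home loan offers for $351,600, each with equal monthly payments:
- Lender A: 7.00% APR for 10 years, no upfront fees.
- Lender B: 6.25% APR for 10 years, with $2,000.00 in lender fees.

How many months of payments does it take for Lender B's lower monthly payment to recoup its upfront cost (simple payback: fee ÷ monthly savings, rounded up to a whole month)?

Lender A: at 7.00% the monthly rate is 0.0058333, so the payment is 351,600 × 0.0058333 / (1 − 1.0058333^−120) = $4,082.37.
Lender B: monthly rate = 6.25%/12 = 0.0052083; payment = 351,600 × 0.0052083 / (1 − (1+0.0052083)^−120) = $3,947.77.
Monthly savings = $4,082.37 − $3,947.77 = $134.60.
Break-even = $2,000.00 / $134.60 = 14.86 → 15 months.

15 months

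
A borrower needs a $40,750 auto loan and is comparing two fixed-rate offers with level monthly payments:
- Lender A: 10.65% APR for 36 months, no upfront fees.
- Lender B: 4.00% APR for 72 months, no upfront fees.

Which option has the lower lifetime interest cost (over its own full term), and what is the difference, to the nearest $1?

Lender B by $1,882

Lender A: at 10.65% the monthly rate is 0.0088750, so the payment is 40,750 × 0.0088750 / (1 − 1.0088750^−36) = $1,327.36.
Total interest on Lender A = 36 × $1,327.36 − $40,750 = $7,034.96.
Lender B: monthly rate = 4%/12 = 0.0033333; payment = 40,750 × 0.0033333 / (1 − (1+0.0033333)^−72) = $637.54.
Total interest on Lender B = 72 × $637.54 − $40,750 = $5,152.88.
Lender B is lower by $1,882.08.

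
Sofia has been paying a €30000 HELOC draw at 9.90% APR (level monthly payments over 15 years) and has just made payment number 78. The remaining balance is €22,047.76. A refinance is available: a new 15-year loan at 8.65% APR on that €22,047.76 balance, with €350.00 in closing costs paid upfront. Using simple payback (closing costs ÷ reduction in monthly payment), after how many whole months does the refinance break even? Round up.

4 months

Current payment = 30,000 × 9.9%/12 / (1 − (1+0.0082500)^−180) = €320.55.
Refinanced payment = 22,047.76 × 0.0072083 / (1 − (1+0.0072083)^−180) = €219.06.
Monthly savings = €320.55 − €219.06 = €101.49.
Break-even = €350.00 / €101.49 = 3.45 → 4 months.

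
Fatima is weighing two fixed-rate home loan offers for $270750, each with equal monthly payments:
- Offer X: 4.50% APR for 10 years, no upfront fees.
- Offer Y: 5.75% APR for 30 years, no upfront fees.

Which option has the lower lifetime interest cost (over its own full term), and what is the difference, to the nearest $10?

Offer X by $232,090

Offer X: at 4.50% the monthly rate is 0.0037500, so the payment is 270,750 × 0.0037500 / (1 − 1.0037500^−120) = $2,806.01.
Total interest on Offer X = 120 × $2,806.01 − $270,750 = $65,971.20.
Offer Y: monthly rate = 5.75%/12 = 0.0047917; payment = 270,750 × 0.0047917 / (1 − (1+0.0047917)^−360) = $1,580.02.
Total interest on Offer Y = 360 × $1,580.02 − $270,750 = $298,057.20.
Offer X is lower by $232,086.00.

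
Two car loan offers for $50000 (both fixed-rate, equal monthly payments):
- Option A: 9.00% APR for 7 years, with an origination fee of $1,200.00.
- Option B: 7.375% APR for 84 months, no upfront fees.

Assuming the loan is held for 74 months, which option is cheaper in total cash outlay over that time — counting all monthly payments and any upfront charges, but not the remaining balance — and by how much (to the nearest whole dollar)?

Option B by $4,206

Option A: at 9.00% the monthly rate is 0.0075000, so the payment is 50,000 × 0.0075000 / (1 − 1.0075000^−84) = $804.45.
Option B: monthly rate = 7.375%/12 = 0.0061458; payment = 50,000 × 0.0061458 / (1 − (1+0.0061458)^−84) = $763.83.
Over 74 months: Option A costs 74 × $804.45 + $1,200.00 = $60,729.30; Option B costs 74 × $763.83 = $56,523.42.
Option B is cheaper by $60,729.30 − $56,523.42 = $4,205.88.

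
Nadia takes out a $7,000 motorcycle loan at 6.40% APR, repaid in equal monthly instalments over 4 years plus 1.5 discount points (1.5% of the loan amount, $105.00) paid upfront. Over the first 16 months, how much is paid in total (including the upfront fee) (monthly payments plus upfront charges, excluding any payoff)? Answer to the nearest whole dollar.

$2,756

Monthly rate = 6.4%/12 = 0.0053333; payment = 7,000 × 0.0053333 / (1 − (1+0.0053333)^−48) = $165.68.
Total outlay = 16 × $165.68 + $105.00 = $2,755.88.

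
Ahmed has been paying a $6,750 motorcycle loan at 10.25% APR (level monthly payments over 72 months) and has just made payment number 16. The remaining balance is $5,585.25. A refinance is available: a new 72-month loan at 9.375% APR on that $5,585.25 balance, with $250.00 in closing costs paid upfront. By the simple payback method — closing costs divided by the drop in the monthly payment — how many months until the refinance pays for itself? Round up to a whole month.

11 months

Current payment = 6,750 × 10.25%/12 / (1 − (1+0.0085417)^−72) = $125.90.
Refinanced payment = 5,585.25 × 0.0078125 / (1 − (1+0.0078125)^−72) = $101.72.
Monthly savings = $125.90 − $101.72 = $24.18.
Break-even = $250.00 / $24.18 = 10.34 → 11 months.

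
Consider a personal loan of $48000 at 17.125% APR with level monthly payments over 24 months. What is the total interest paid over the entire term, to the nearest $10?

$9,030

At 17.125% the monthly rate is 0.0142708, so the payment is 48,000 × 0.0142708 / (1 − 1.0142708^−24) = $2,376.11.
Total paid = 24 × $2,376.11 = $57,026.64; interest = $57,026.64 − $48,000 = $9,026.64.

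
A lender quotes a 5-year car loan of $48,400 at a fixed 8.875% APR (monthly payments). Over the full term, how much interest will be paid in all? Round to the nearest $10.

At 8.875% the monthly rate is 0.0073958, so the payment is 48,400 × 0.0073958 / (1 − 1.0073958^−60) = $1,001.77.
Total paid = 60 × $1,001.77 = $60,106.20; interest = $60,106.20 − $48,400 = $11,706.20.

$11,710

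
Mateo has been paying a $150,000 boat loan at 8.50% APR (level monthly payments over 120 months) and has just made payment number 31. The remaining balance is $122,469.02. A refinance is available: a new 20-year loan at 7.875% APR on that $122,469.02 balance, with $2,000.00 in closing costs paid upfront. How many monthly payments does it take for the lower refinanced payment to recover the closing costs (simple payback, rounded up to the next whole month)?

Current payment = 150,000 × 8.5%/12 / (1 − (1+0.0070833)^−120) = $1,859.79.
Refinanced payment = 122,469.02 × 0.0065625 / (1 − (1+0.0065625)^−240) = $1,014.87.
Monthly savings = $1,859.79 − $1,014.87 = $844.92.
Break-even = $2,000.00 / $844.92 = 2.37 → 3 months.

3 months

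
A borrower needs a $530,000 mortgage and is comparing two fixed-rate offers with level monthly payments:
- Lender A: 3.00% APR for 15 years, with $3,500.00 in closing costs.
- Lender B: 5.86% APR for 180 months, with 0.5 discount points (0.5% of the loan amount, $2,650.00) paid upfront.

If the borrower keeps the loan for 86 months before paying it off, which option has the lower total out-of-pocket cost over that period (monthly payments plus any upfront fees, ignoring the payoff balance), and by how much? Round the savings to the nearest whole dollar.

Lender A: monthly rate = 3%/12 = 0.0025000; payment = 530,000 × 0.0025000 / (1 − (1+0.0025000)^−180) = $3,660.08.
Lender B: monthly rate = 5.86%/12 = 0.0048833; payment = 530,000 × 0.0048833 / (1 − (1+0.0048833)^−180) = $4,432.45.
Over 86 months: Lender A costs 86 × $3,660.08 + $3,500.00 = $318,266.88; Lender B costs 86 × $4,432.45 + $2,650.00 = $383,840.70.
Lender A is cheaper by $383,840.70 − $318,266.88 = $65,573.82.

Lender A by $65,574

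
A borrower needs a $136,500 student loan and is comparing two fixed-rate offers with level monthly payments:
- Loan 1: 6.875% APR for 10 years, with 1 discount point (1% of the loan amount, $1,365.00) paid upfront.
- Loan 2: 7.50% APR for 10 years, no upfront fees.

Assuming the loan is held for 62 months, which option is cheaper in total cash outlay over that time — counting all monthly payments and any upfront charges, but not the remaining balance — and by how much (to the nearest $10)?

Loan 1 by $1,370

Loan 1: monthly rate = 6.875%/12 = 0.0057292; payment = 136,500 × 0.0057292 / (1 − (1+0.0057292)^−120) = $1,576.10.
Loan 2: at 7.50% the monthly rate is 0.0062500, so the payment is 136,500 × 0.0062500 / (1 − 1.0062500^−120) = $1,620.28.
Over 62 months: Loan 1 costs 62 × $1,576.10 + $1,365.00 = $99,083.20; Loan 2 costs 62 × $1,620.28 = $100,457.36.
Loan 1 is cheaper by $100,457.36 − $99,083.20 = $1,374.16.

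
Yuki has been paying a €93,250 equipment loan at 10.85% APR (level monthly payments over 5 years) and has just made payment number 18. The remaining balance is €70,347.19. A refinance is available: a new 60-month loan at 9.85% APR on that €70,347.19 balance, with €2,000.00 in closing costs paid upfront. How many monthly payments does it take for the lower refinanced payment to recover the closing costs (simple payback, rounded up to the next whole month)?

4 months

Current payment = 93,250 × 10.85%/12 / (1 − (1+0.0090417)^−60) = €2,020.51.
Refinanced payment = 70,347.19 × 0.0082083 / (1 − (1+0.0082083)^−60) = €1,489.48.
Monthly savings = €2,020.51 − €1,489.48 = €531.03.
Break-even = €2,000.00 / €531.03 = 3.77 → 4 months.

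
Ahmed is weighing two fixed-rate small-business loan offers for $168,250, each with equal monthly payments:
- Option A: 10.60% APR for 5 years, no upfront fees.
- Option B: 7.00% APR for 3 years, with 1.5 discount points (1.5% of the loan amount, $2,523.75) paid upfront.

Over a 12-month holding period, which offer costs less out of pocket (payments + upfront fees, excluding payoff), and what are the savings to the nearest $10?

Option A: at 10.60% the monthly rate is 0.0088333, so the payment is 168,250 × 0.0088333 / (1 − 1.0088333^−60) = $3,624.69.
Option B: at 7.00% the monthly rate is 0.0058333, so the payment is 168,250 × 0.0058333 / (1 − 1.0058333^−36) = $5,195.07.
Over 12 months: Option A costs 12 × $3,624.69 = $43,496.28; Option B costs 12 × $5,195.07 + $2,523.75 = $64,864.59.
Option A is cheaper by $64,864.59 − $43,496.28 = $21,368.31.

Option A by $21,370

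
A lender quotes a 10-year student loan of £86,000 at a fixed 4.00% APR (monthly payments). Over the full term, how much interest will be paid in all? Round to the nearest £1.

Monthly rate = 4%/12 = 0.0033333; payment = 86,000 × 0.0033333 / (1 − (1+0.0033333)^−120) = £870.71.
Total paid = 120 × £870.71 = £104,485.20; interest = £104,485.20 − £86,000 = £18,485.20.

£18,485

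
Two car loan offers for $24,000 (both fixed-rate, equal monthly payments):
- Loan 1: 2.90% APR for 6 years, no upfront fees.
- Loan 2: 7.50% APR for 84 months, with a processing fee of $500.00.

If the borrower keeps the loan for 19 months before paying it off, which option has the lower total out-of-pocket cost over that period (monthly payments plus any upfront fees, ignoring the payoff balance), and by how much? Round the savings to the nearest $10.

Loan 1: monthly rate = 2.9%/12 = 0.0024167; payment = 24,000 × 0.0024167 / (1 − (1+0.0024167)^−72) = $363.58.
Loan 2: at 7.50% the monthly rate is 0.0062500, so the payment is 24,000 × 0.0062500 / (1 − 1.0062500^−84) = $368.12.
Over 19 months: Loan 1 costs 19 × $363.58 = $6,908.02; Loan 2 costs 19 × $368.12 + $500.00 = $7,494.28.
Loan 1 is cheaper by $7,494.28 − $6,908.02 = $586.26.

Loan 1 by $590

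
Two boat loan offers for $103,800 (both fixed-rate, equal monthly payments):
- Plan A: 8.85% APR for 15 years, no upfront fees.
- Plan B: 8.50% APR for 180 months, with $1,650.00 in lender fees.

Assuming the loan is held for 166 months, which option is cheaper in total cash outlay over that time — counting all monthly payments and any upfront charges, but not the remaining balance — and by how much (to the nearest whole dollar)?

Plan A: at 8.85% the monthly rate is 0.0073750, so the payment is 103,800 × 0.0073750 / (1 − 1.0073750^−180) = $1,043.57.
Plan B: monthly rate = 8.5%/12 = 0.0070833; payment = 103,800 × 0.0070833 / (1 − (1+0.0070833)^−180) = $1,022.16.
Over 166 months: Plan A costs 166 × $1,043.57 = $173,232.62; Plan B costs 166 × $1,022.16 + $1,650.00 = $171,328.56.
Plan B is cheaper by $173,232.62 − $171,328.56 = $1,904.06.

Plan B by $1,904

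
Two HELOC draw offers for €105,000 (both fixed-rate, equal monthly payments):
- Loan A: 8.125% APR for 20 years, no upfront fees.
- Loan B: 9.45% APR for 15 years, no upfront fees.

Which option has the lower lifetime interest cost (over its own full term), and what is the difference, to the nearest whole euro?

Loan B by €15,959

Loan A: monthly rate = 8.125%/12 = 0.0067708; payment = 105,000 × 0.0067708 / (1 − (1+0.0067708)^−240) = €886.45.
Total interest on Loan A = 240 × €886.45 − €105,000 = €107,748.00.
Loan B: at 9.45% the monthly rate is 0.0078750, so the payment is 105,000 × 0.0078750 / (1 − 1.0078750^−180) = €1,093.27.
Total interest on Loan B = 180 × €1,093.27 − €105,000 = €91,788.60.
Loan B is lower by €15,959.40.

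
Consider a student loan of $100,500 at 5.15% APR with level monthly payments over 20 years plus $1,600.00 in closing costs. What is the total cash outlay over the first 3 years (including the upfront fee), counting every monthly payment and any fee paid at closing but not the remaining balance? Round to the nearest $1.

At 5.15% the monthly rate is 0.0042917, so the payment is 100,500 × 0.0042917 / (1 − 1.0042917^−240) = $671.61.
Total outlay = 36 × $671.61 + $1,600.00 = $25,777.96.

$25,778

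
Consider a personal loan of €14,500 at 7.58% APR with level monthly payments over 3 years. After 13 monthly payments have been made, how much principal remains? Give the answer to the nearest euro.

€9,639

With monthly rate i = 7.58%/12 = 0.0063167, the balance after k of n payments is P · [(1+i)^n − (1+i)^k] / [(1+i)^n − 1].
(1+0.0063167)^36 = 1.25443441 and (1+0.0063167)^13 = 1.08530212, so the balance is 14,500 × (1.25443441 − 1.08530212) / (1.25443441 − 1) = €9,638.70.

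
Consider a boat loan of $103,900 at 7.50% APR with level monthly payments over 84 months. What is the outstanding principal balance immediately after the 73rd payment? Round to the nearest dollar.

With monthly rate i = 7.5%/12 = 0.0062500, the balance after k of n payments is P · [(1+i)^n − (1+i)^k] / [(1+i)^n − 1].
(1+0.0062500)^84 = 1.68769920 and (1+0.0062500)^73 = 1.57590566, so the balance is 103,900 × (1.68769920 − 1.57590566) / (1.68769920 − 1) = $16,890.16.

$16,890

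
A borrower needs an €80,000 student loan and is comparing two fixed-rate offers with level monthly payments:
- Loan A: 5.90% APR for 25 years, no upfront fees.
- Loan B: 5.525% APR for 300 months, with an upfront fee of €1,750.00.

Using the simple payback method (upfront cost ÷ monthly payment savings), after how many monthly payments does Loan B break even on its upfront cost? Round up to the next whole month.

Loan A: monthly rate = 5.9%/12 = 0.0049167; payment = 80,000 × 0.0049167 / (1 − (1+0.0049167)^−300) = €510.56.
Loan B: monthly rate = 5.525%/12 = 0.0046042; payment = 80,000 × 0.0046042 / (1 − (1+0.0046042)^−300) = €492.47.
Monthly savings = €510.56 − €492.47 = €18.09.
Break-even = €1,750.00 / €18.09 = 96.74 → 97 months.

97 months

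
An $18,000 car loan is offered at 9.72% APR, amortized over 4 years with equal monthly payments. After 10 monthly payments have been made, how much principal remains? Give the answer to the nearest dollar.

$14,802

With monthly rate i = 9.72%/12 = 0.0081000, the balance after k of n payments is P · [(1+i)^n − (1+i)^k] / [(1+i)^n − 1].
(1+0.0081000)^48 = 1.47290083 and (1+0.0081000)^10 = 1.08401714, so the balance is 18,000 × (1.47290083 − 1.08401714) / (1.47290083 − 1) = $14,802.06.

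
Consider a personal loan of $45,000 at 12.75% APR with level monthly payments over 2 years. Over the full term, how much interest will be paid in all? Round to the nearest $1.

Monthly rate = 12.75%/12 = 0.0106250; payment = 45,000 × 0.0106250 / (1 − (1+0.0106250)^−24) = $2,134.10.
Total paid = 24 × $2,134.10 = $51,218.40; interest = $51,218.40 − $45,000 = $6,218.40.

$6,218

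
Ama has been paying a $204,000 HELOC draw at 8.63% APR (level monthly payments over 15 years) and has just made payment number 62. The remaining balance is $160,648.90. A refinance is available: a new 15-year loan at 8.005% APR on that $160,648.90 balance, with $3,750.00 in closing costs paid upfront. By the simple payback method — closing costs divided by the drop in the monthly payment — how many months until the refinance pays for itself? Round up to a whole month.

Current payment = 204,000 × 8.63%/12 / (1 − (1+0.0071917)^−180) = $2,024.44.
Refinanced payment = 160,648.90 × 0.0066708 / (1 − (1+0.0066708)^−180) = $1,535.71.
Monthly savings = $2,024.44 − $1,535.71 = $488.73.
Break-even = $3,750.00 / $488.73 = 7.67 → 8 months.

8 months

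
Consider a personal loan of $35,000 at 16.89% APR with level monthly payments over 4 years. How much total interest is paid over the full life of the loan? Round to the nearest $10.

$13,380

At 16.89% the monthly rate is 0.0140750, so the payment is 35,000 × 0.0140750 / (1 − 1.0140750^−48) = $1,007.94.
Total paid = 48 × $1,007.94 = $48,381.12; interest = $48,381.12 − $35,000 = $13,381.12.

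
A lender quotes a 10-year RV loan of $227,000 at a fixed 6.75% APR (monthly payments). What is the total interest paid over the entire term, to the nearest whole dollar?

$85,781

At 6.75% the monthly rate is 0.0056250, so the payment is 227,000 × 0.0056250 / (1 − 1.0056250^−120) = $2,606.51.
Total paid = 120 × $2,606.51 = $312,781.20; interest = $312,781.20 − $227,000 = $85,781.20.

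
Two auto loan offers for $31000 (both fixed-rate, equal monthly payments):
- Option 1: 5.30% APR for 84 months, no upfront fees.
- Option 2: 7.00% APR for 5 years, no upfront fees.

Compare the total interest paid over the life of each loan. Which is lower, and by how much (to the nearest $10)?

Option 1: at 5.30% the monthly rate is 0.0044167, so the payment is 31,000 × 0.0044167 / (1 − 1.0044167^−84) = $442.53.
Total interest on Option 1 = 84 × $442.53 − $31,000 = $6,172.52.
Option 2: monthly rate = 7%/12 = 0.0058333; payment = 31,000 × 0.0058333 / (1 − (1+0.0058333)^−60) = $613.84.
Total interest on Option 2 = 60 × $613.84 − $31,000 = $5,830.40.
Option 2 is lower by $342.12.

Option 2 by $340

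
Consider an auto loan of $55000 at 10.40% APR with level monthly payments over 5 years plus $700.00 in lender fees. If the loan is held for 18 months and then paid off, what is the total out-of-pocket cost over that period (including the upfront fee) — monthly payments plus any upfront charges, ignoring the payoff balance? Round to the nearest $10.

$21,930

At 10.40% the monthly rate is 0.0086667, so the payment is 55,000 × 0.0086667 / (1 − 1.0086667^−60) = $1,179.44.
Total outlay = 18 × $1,179.44 + $700.00 = $21,929.92.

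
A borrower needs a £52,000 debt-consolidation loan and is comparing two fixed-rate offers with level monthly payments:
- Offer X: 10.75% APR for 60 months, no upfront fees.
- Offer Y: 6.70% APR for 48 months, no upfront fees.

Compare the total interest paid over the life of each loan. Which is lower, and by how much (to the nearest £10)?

Offer X: monthly rate = 10.75%/12 = 0.0089583; payment = 52,000 × 0.0089583 / (1 − (1+0.0089583)^−60) = £1,124.13.
Total interest on Offer X = 60 × £1,124.13 − £52,000 = £15,447.80.
Offer Y: monthly rate = 6.7%/12 = 0.0055833; payment = 52,000 × 0.0055833 / (1 − (1+0.0055833)^−48) = £1,237.98.
Total interest on Offer Y = 48 × £1,237.98 − £52,000 = £7,423.04.
Offer Y is lower by £8,024.76.

Offer Y by £8,020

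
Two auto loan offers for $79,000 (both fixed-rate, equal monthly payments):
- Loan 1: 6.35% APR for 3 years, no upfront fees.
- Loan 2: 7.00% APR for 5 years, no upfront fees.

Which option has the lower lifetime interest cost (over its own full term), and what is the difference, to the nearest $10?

Loan 1: monthly rate = 6.35%/12 = 0.0052917; payment = 79,000 × 0.0052917 / (1 − (1+0.0052917)^−36) = $2,415.88.
Total interest on Loan 1 = 36 × $2,415.88 − $79,000 = $7,971.68.
Loan 2: monthly rate = 7%/12 = 0.0058333; payment = 79,000 × 0.0058333 / (1 − (1+0.0058333)^−60) = $1,564.29.
Total interest on Loan 2 = 60 × $1,564.29 − $79,000 = $14,857.40.
Loan 1 is lower by $6,885.72.

Loan 1 by $6,890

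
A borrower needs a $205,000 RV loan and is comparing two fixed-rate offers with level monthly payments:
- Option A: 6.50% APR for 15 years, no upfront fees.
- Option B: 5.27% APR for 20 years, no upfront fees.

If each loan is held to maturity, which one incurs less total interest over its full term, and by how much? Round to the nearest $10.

Option A by $10,640

Option A: monthly rate = 6.5%/12 = 0.0054167; payment = 205,000 × 0.0054167 / (1 − (1+0.0054167)^−180) = $1,785.77.
Total interest on Option A = 180 × $1,785.77 − $205,000 = $116,438.60.
Option B: at 5.27% the monthly rate is 0.0043917, so the payment is 205,000 × 0.0043917 / (1 − 1.0043917^−240) = $1,383.67.
Total interest on Option B = 240 × $1,383.67 − $205,000 = $127,080.80.
Option A is lower by $10,642.20.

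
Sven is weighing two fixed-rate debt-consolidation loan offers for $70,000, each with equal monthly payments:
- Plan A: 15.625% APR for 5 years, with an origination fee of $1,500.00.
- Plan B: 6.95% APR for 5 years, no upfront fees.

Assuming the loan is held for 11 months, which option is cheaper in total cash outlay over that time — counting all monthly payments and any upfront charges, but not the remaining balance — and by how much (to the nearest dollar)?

Plan B by $4,843

Plan A: at 15.625% the monthly rate is 0.0130208, so the payment is 70,000 × 0.0130208 / (1 − 1.0130208^−60) = $1,688.35.
Plan B: monthly rate = 6.95%/12 = 0.0057917; payment = 70,000 × 0.0057917 / (1 − (1+0.0057917)^−60) = $1,384.43.
Over 11 months: Plan A costs 11 × $1,688.35 + $1,500.00 = $20,071.85; Plan B costs 11 × $1,384.43 = $15,228.73.
Plan B is cheaper by $20,071.85 − $15,228.73 = $4,843.12.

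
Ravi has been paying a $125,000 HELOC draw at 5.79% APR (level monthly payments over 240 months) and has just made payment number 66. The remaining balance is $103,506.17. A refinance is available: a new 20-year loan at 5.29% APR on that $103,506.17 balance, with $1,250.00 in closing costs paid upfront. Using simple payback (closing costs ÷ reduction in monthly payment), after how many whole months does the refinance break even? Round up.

Current payment = 125,000 × 5.79%/12 / (1 − (1+0.0048250)^−240) = $880.46.
Refinanced payment = 103,506.17 × 0.0044083 / (1 − (1+0.0044083)^−240) = $699.79.
Monthly savings = $880.46 − $699.79 = $180.67.
Break-even = $1,250.00 / $180.67 = 6.92 → 7 months.

7 months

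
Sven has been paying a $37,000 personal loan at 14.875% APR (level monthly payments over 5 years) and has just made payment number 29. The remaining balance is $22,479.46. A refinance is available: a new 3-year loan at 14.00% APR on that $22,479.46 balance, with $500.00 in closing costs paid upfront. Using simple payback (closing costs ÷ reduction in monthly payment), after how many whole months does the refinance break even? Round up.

Current payment = 37,000 × 14.875%/12 / (1 − (1+0.0123958)^−60) = $877.80.
Refinanced payment = 22,479.46 × 0.0116667 / (1 − (1+0.0116667)^−36) = $768.29.
Monthly savings = $877.80 − $768.29 = $109.51.
Break-even = $500.00 / $109.51 = 4.57 → 5 months.

5 months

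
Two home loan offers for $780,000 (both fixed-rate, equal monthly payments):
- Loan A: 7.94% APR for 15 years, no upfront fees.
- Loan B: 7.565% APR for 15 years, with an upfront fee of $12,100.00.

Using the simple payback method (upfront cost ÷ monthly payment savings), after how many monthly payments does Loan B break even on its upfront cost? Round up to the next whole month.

Loan A: monthly rate = 7.94%/12 = 0.0066167; payment = 780,000 × 0.0066167 / (1 − (1+0.0066167)^−180) = $7,427.09.
Loan B: monthly rate = 7.565%/12 = 0.0063042; payment = 780,000 × 0.0063042 / (1 − (1+0.0063042)^−180) = $7,259.54.
Monthly savings = $7,427.09 − $7,259.54 = $167.55.
Break-even = $12,100.00 / $167.55 = 72.22 → 73 months.

73 months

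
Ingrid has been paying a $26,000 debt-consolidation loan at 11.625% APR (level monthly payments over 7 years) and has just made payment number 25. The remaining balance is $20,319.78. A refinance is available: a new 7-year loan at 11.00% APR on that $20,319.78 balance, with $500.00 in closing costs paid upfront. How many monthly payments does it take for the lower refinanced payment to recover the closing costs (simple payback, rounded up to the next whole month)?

Current payment = 26,000 × 11.625%/12 / (1 − (1+0.0096875)^−84) = $453.77.
Refinanced payment = 20,319.78 × 0.0091667 / (1 − (1+0.0091667)^−84) = $347.92.
Monthly savings = $453.77 − $347.92 = $105.85.
Break-even = $500.00 / $105.85 = 4.72 → 5 months.

5 months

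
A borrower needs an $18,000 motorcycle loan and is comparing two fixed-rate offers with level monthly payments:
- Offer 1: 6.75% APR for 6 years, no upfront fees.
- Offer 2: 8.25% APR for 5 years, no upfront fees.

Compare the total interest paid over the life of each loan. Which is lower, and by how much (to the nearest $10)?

Offer 1 by $90

Offer 1: at 6.75% the monthly rate is 0.0056250, so the payment is 18,000 × 0.0056250 / (1 − 1.0056250^−72) = $304.73.
Total interest on Offer 1 = 72 × $304.73 − $18,000 = $3,940.56.
Offer 2: at 8.25% the monthly rate is 0.0068750, so the payment is 18,000 × 0.0068750 / (1 − 1.0068750^−60) = $367.13.
Total interest on Offer 2 = 60 × $367.13 − $18,000 = $4,027.80.
Offer 1 is lower by $87.24.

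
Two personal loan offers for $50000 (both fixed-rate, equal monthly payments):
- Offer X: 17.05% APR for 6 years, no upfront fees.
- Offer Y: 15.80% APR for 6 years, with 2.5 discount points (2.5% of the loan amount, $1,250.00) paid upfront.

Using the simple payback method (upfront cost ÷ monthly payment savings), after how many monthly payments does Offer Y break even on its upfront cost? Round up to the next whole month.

Offer X: monthly rate = 17.05%/12 = 0.0142083; payment = 50,000 × 0.0142083 / (1 − (1+0.0142083)^−72) = $1,113.70.
Offer Y: at 15.80% the monthly rate is 0.0131667, so the payment is 50,000 × 0.0131667 / (1 − 1.0131667^−72) = $1,079.09.
Monthly savings = $1,113.70 − $1,079.09 = $34.61.
Break-even = $1,250.00 / $34.61 = 36.12 → 37 months.

37 months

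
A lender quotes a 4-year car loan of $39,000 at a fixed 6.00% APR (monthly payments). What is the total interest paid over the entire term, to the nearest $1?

$4,964

At 6.00% the monthly rate is 0.0050000, so the payment is 39,000 × 0.0050000 / (1 − 1.0050000^−48) = $915.92.
Total paid = 48 × $915.92 = $43,964.16; interest = $43,964.16 − $39,000 = $4,964.16.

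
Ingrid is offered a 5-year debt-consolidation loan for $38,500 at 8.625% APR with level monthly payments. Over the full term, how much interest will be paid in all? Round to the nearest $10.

At 8.625% the monthly rate is 0.0071875, so the payment is 38,500 × 0.0071875 / (1 − 1.0071875^−60) = $792.21.
Total paid = 60 × $792.21 = $47,532.60; interest = $47,532.60 − $38,500 = $9,032.60.

$9,030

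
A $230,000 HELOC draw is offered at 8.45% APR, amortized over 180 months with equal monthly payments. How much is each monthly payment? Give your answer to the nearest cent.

Monthly rate = 8.45%/12 = 0.0070417; payment = 230,000 × 0.0070417 / (1 − (1+0.0070417)^−180) = $2,258.17.

$2,258.17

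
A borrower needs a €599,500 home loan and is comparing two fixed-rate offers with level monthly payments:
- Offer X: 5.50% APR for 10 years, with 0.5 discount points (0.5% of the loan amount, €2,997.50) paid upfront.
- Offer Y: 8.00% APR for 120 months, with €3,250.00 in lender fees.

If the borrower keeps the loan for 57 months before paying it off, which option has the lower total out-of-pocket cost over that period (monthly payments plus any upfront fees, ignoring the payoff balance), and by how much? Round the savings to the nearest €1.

Offer X by €43,997

Offer X: monthly rate = 5.5%/12 = 0.0045833; payment = 599,500 × 0.0045833 / (1 − (1+0.0045833)^−120) = €6,506.15.
Offer Y: at 8.00% the monthly rate is 0.0066667, so the payment is 599,500 × 0.0066667 / (1 − 1.0066667^−120) = €7,273.59.
Over 57 months: Offer X costs 57 × €6,506.15 + €2,997.50 = €373,848.05; Offer Y costs 57 × €7,273.59 + €3,250.00 = €417,844.63.
Offer X is cheaper by €417,844.63 − €373,848.05 = €43,996.58.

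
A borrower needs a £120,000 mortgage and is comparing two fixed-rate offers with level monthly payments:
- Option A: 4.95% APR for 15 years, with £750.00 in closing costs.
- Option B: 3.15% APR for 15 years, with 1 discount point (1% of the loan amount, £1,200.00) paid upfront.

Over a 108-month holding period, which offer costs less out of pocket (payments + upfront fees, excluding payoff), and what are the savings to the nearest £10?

Option B by £11,260

Option A: monthly rate = 4.95%/12 = 0.0041250; payment = 120,000 × 0.0041250 / (1 − (1+0.0041250)^−180) = £945.83.
Option B: monthly rate = 3.15%/12 = 0.0026250; payment = 120,000 × 0.0026250 / (1 − (1+0.0026250)^−180) = £837.38.
Over 108 months: Option A costs 108 × £945.83 + £750.00 = £102,899.64; Option B costs 108 × £837.38 + £1,200.00 = £91,637.04.
Option B is cheaper by £102,899.64 − £91,637.04 = £11,262.60.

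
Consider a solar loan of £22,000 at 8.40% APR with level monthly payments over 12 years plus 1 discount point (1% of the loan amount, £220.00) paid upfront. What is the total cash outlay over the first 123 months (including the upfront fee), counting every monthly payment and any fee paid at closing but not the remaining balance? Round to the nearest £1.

At 8.40% the monthly rate is 0.0070000, so the payment is 22,000 × 0.0070000 / (1 − 1.0070000^−144) = £242.99.
Total outlay = 123 × £242.99 + £220.00 = £30,107.77.

£30,108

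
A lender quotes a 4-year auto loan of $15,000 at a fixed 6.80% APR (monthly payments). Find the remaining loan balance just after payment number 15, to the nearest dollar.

With monthly rate i = 6.8%/12 = 0.0056667, the balance after k of n payments is P · [(1+i)^n − (1+i)^k] / [(1+i)^n − 1].
(1+0.0056667)^48 = 1.31157963 and (1+0.0056667)^15 = 1.08845589, so the balance is 15,000 × (1.31157963 − 1.08845589) / (1.31157963 − 1) = $10,741.58.

$10,742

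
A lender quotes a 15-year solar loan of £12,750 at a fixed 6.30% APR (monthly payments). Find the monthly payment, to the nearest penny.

£109.67

Monthly rate = 6.3%/12 = 0.0052500; payment = 12,750 × 0.0052500 / (1 − (1+0.0052500)^−180) = £109.67.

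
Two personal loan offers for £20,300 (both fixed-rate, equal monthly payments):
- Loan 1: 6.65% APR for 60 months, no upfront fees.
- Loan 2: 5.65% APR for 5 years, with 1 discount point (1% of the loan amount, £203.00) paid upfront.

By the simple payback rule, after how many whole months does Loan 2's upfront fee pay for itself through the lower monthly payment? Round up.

22 months

Loan 1: at 6.65% the monthly rate is 0.0055417, so the payment is 20,300 × 0.0055417 / (1 − 1.0055417^−60) = £398.62.
Loan 2: monthly rate = 5.65%/12 = 0.0047083; payment = 20,300 × 0.0047083 / (1 − (1+0.0047083)^−60) = £389.16.
Monthly savings = £398.62 − £389.16 = £9.46.
Break-even = £203.00 / £9.46 = 21.46 → 22 months.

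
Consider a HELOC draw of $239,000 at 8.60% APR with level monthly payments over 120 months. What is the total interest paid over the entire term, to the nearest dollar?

$118,127

At 8.60% the monthly rate is 0.0071667, so the payment is 239,000 × 0.0071667 / (1 − 1.0071667^−120) = $2,976.06.
Total paid = 120 × $2,976.06 = $357,127.20; interest = $357,127.20 − $239,000 = $118,127.20.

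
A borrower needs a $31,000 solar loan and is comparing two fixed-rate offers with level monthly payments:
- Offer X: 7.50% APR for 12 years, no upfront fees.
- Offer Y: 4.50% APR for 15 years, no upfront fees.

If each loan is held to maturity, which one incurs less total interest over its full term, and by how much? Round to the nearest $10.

Offer Y by $4,420

Offer X: monthly rate = 7.5%/12 = 0.0062500; payment = 31,000 × 0.0062500 / (1 − (1+0.0062500)^−144) = $327.12.
Total interest on Offer X = 144 × $327.12 − $31,000 = $16,105.28.
Offer Y: monthly rate = 4.5%/12 = 0.0037500; payment = 31,000 × 0.0037500 / (1 − (1+0.0037500)^−180) = $237.15.
Total interest on Offer Y = 180 × $237.15 − $31,000 = $11,687.00.
Offer Y is lower by $4,418.28.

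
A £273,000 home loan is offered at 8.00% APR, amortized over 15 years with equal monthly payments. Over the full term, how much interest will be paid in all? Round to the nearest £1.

Monthly rate = 8%/12 = 0.0066667; payment = 273,000 × 0.0066667 / (1 − (1+0.0066667)^−180) = £2,608.93.
Total paid = 180 × £2,608.93 = £469,607.40; interest = £469,607.40 − £273,000 = £196,607.40.

£196,607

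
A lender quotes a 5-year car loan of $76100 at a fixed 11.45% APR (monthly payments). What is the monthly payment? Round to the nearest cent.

Monthly rate = 11.45%/12 = 0.0095417; payment = 76,100 × 0.0095417 / (1 − (1+0.0095417)^−60) = $1,671.73.

$1,671.73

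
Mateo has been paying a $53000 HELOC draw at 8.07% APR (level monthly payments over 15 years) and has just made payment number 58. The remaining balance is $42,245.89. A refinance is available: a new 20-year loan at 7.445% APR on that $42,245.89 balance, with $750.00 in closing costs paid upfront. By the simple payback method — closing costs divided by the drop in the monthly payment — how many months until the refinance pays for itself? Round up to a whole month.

5 months

Current payment = 53,000 × 8.07%/12 / (1 − (1+0.0067250)^−180) = $508.64.
Refinanced payment = 42,245.89 × 0.0062042 / (1 − (1+0.0062042)^−240) = $338.91.
Monthly savings = $508.64 − $338.91 = $169.73.
Break-even = $750.00 / $169.73 = 4.42 → 5 months.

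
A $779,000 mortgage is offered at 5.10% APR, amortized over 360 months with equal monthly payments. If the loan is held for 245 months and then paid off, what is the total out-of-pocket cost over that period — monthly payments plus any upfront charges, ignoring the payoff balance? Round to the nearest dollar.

Monthly rate = 5.1%/12 = 0.0042500; payment = 779,000 × 0.0042500 / (1 − (1+0.0042500)^−360) = $4,229.58.
Total outlay = 245 × $4,229.58 = $1,036,247.10.

$1,036,247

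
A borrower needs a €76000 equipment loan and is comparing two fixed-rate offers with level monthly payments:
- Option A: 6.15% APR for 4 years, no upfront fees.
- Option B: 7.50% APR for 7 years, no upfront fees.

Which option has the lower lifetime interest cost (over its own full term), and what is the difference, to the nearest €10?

Option A: at 6.15% the monthly rate is 0.0051250, so the payment is 76,000 × 0.0051250 / (1 − 1.0051250^−48) = €1,790.09.
Total interest on Option A = 48 × €1,790.09 − €76,000 = €9,924.32.
Option B: monthly rate = 7.5%/12 = 0.0062500; payment = 76,000 × 0.0062500 / (1 − (1+0.0062500)^−84) = €1,165.71.
Total interest on Option B = 84 × €1,165.71 − €76,000 = €21,919.64.
Option A is lower by €11,995.32.

Option A by €12,000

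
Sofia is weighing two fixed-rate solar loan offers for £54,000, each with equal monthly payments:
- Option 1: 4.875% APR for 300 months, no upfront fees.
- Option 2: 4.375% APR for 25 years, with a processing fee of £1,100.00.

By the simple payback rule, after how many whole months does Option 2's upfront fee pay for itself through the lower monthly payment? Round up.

Option 1: at 4.875% the monthly rate is 0.0040625, so the payment is 54,000 × 0.0040625 / (1 − 1.0040625^−300) = £311.76.
Option 2: monthly rate = 4.375%/12 = 0.0036458; payment = 54,000 × 0.0036458 / (1 − (1+0.0036458)^−300) = £296.33.
Monthly savings = £311.76 − £296.33 = £15.43.
Break-even = £1,100.00 / £15.43 = 71.29 → 72 months.

72 months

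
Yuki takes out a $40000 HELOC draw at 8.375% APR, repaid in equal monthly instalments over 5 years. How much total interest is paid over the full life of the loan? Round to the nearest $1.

$9,095

At 8.375% the monthly rate is 0.0069792, so the payment is 40,000 × 0.0069792 / (1 − 1.0069792^−60) = $818.25.
Total paid = 60 × $818.25 = $49,095.00; interest = $49,095.00 − $40,000 = $9,095.00.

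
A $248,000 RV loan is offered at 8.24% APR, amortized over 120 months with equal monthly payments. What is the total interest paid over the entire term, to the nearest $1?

$116,856

Monthly rate = 8.24%/12 = 0.0068667; payment = 248,000 × 0.0068667 / (1 − (1+0.0068667)^−120) = $3,040.47.
Total paid = 120 × $3,040.47 = $364,856.40; interest = $364,856.40 − $248,000 = $116,856.40.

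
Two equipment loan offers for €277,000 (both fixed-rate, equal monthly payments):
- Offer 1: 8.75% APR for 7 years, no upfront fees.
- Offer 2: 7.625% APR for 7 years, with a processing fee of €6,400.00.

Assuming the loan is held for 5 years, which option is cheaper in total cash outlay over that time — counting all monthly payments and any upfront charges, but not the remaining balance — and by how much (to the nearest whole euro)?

Offer 1: at 8.75% the monthly rate is 0.0072917, so the payment is 277,000 × 0.0072917 / (1 − 1.0072917^−84) = €4,421.61.
Offer 2: at 7.625% the monthly rate is 0.0063542, so the payment is 277,000 × 0.0063542 / (1 − 1.0063542^−84) = €4,265.81.
Over 60 months: Offer 1 costs 60 × €4,421.61 = €265,296.60; Offer 2 costs 60 × €4,265.81 + €6,400.00 = €262,348.60.
Offer 2 is cheaper by €265,296.60 − €262,348.60 = €2,948.00.

Offer 2 by €2,948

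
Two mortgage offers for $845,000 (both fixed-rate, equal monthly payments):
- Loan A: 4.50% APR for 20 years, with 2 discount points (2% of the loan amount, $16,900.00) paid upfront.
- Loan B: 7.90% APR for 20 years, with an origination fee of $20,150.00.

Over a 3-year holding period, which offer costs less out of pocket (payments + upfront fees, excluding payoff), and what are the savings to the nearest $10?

Loan A: monthly rate = 4.5%/12 = 0.0037500; payment = 845,000 × 0.0037500 / (1 − (1+0.0037500)^−240) = $5,345.89.
Loan B: monthly rate = 7.9%/12 = 0.0065833; payment = 845,000 × 0.0065833 / (1 − (1+0.0065833)^−240) = $7,015.42.
Over 36 months: Loan A costs 36 × $5,345.89 + $16,900.00 = $209,352.04; Loan B costs 36 × $7,015.42 + $20,150.00 = $272,705.12.
Loan A is cheaper by $272,705.12 − $209,352.04 = $63,353.08.

Loan A by $63,350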